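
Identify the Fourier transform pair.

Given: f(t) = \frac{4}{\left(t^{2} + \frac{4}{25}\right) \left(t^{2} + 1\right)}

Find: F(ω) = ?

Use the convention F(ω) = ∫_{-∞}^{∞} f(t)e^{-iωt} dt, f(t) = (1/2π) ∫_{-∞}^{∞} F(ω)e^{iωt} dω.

F(ω) = - \frac{100 \pi e^{- \left|{\omega}\right|}}{21} + \frac{250 \pi e^{- \frac{2 \left|{\omega}\right|}{5}}}{21}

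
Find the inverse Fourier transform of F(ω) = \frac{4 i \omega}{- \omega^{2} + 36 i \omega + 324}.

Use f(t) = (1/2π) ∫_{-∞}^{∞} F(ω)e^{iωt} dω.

f(t) = 4 \left(1 - 18 t\right) e^{- 18 t} u\left(t\right)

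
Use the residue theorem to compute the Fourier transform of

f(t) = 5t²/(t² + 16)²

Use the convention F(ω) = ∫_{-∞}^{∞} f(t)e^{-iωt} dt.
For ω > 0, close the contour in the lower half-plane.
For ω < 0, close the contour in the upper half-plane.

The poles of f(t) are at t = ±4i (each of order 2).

Let g(z) = f(z)e^{-iωz}; for large |z| the factor e^{-iωz} decays in the lower half-plane when ω > 0 and in the upper half-plane when ω < 0.

Case ω > 0 (lower half-plane, clockwise contour ⇒ F(ω) = -2πi·ΣRes):
  Res_{z = - 4 i} g(z) = \frac{5 i \left(1 - 4 \omega\right) e^{- 4 \omega}}{16} (pole of order 2)
  F(ω) = -2πi·ΣRes = \frac{5 \pi \left(1 - 4 \omega\right) e^{- 4 \omega}}{8}

Case ω < 0 (upper half-plane, counterclockwise contour ⇒ F(ω) = +2πi·ΣRes):
  Res_{z = 4 i} g(z) = \frac{5 i \left(- 4 \omega - 1\right) e^{4 \omega}}{16} (pole of order 2)
  F(ω) = 2πi·ΣRes = \frac{5 \pi \left(4 \omega + 1\right) e^{4 \omega}}{8}

Both cases combine into a single formula in |ω|:

F(ω) = \frac{5 \pi \left(1 - 4 \left|{\omega}\right|\right) e^{- 4 \left|{\omega}\right|}}{8}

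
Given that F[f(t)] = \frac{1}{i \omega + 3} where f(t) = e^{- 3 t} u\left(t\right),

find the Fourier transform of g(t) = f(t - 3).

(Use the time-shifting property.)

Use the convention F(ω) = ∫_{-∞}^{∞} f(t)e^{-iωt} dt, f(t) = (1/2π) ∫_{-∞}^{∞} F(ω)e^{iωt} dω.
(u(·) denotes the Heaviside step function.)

F[g](ω) = \frac{e^{- 3 i \omega}}{i \omega + 3}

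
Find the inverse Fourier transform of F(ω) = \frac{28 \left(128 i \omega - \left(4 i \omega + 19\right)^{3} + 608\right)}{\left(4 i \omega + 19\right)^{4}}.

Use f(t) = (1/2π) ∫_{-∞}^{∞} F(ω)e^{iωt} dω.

f(t) = 7 \left(t^{2} - 1\right) e^{- \frac{19 t}{4}} u\left(t\right)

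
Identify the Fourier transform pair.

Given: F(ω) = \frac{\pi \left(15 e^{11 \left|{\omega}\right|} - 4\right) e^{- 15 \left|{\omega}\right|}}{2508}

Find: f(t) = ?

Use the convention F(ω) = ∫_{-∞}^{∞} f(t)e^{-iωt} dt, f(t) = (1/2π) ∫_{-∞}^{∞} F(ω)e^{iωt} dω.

f(t) = \frac{5}{\left(t^{2} + 16\right) \left(t^{2} + 225\right)}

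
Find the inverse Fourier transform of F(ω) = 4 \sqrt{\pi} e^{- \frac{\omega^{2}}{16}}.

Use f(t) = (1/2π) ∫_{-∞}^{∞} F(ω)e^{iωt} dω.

f(t) = 8 e^{- 4 t^{2}}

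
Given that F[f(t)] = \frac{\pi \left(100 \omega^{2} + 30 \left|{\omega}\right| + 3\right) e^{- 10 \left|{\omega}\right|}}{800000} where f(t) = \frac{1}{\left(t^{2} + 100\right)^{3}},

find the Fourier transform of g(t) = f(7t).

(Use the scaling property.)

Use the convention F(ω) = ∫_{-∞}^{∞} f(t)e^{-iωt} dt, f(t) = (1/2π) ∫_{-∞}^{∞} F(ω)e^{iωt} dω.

F[g](ω) = \frac{\pi \left(100 \omega^{2} + 210 \left|{\omega}\right| + 147\right) e^{- \frac{10 \left|{\omega}\right|}{7}}}{274400000}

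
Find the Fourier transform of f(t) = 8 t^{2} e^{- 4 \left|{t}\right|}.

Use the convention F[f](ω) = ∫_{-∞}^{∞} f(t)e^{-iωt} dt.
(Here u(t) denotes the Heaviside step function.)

F(ω) = \frac{128 \left(16 - 3 \omega^{2}\right)}{\left(\omega^{2} + 16\right)^{3}}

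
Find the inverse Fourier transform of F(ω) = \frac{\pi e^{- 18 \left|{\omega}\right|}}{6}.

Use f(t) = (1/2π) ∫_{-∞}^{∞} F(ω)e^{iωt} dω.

f(t) = \frac{3}{t^{2} + 324}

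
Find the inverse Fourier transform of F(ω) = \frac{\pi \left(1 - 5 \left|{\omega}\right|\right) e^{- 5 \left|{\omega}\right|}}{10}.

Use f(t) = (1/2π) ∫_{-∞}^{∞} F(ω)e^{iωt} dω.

f(t) = \frac{t^{2}}{\left(t^{2} + 25\right)^{2}}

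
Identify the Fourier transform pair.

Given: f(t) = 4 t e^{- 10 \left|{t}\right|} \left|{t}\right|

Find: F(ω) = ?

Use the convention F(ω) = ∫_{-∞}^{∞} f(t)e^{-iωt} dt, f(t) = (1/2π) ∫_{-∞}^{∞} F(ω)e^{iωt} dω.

F(ω) = \frac{16 i \omega \left(\omega^{2} - 300\right)}{\left(\omega^{2} + 100\right)^{3}}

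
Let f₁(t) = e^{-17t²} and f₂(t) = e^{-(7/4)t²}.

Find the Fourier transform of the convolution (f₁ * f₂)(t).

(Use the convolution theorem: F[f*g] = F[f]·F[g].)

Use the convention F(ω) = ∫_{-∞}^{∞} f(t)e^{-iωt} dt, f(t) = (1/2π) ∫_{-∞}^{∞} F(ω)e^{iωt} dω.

F[f₁*f₂](ω) = \frac{2 \sqrt{119} \pi e^{- \frac{75 \omega^{2}}{476}}}{119}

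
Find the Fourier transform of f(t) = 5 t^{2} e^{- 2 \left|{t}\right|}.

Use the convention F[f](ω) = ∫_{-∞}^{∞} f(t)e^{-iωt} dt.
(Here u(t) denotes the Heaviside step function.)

F(ω) = \frac{40 \left(4 - 3 \omega^{2}\right)}{\left(\omega^{2} + 4\right)^{3}}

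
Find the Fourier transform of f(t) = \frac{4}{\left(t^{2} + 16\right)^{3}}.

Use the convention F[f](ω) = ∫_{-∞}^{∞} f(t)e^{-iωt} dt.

F(ω) = \frac{\pi \left(16 \omega^{2} + 12 \left|{\omega}\right| + 3\right) e^{- 4 \left|{\omega}\right|}}{2048}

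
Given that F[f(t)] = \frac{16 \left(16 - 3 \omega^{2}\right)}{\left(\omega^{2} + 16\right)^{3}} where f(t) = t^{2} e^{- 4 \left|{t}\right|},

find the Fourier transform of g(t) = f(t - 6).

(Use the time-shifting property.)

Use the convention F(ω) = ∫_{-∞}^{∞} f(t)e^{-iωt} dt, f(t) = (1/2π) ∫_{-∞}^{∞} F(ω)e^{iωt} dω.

F[g](ω) = \frac{16 \left(16 - 3 \omega^{2}\right) e^{- 6 i \omega}}{\left(\omega^{2} + 16\right)^{3}}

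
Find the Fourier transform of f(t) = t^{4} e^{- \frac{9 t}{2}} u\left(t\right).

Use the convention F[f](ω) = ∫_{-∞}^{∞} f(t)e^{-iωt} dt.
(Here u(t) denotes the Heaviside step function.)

F(ω) = \frac{768}{\left(2 i \omega + 9\right)^{5}}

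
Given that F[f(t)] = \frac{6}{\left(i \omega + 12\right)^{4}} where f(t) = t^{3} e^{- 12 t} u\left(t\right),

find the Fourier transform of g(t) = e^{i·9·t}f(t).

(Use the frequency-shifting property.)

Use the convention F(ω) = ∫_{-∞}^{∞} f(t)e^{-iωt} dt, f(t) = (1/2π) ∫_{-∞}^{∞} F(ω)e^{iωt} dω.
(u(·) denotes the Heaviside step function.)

F[g](ω) = \frac{6}{\left(i \left(\omega - 9\right) + 12\right)^{4}}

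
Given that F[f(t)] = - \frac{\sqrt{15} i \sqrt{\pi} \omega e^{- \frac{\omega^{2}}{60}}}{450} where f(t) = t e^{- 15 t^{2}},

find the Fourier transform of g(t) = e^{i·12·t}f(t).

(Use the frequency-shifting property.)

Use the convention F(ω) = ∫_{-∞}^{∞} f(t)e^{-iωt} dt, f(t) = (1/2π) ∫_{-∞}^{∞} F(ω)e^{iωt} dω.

F[g](ω) = \frac{\sqrt{15} i \sqrt{\pi} \left(12 - \omega\right) e^{- \frac{\left(\omega - 12\right)^{2}}{60}}}{450}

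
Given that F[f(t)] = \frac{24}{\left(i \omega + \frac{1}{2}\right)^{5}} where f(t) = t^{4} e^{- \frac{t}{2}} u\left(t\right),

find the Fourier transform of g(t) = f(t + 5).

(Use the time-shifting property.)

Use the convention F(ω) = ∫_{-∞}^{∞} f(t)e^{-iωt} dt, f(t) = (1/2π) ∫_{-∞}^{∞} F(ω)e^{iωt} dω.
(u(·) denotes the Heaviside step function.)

F[g](ω) = \frac{768 e^{5 i \omega}}{\left(2 i \omega + 1\right)^{5}}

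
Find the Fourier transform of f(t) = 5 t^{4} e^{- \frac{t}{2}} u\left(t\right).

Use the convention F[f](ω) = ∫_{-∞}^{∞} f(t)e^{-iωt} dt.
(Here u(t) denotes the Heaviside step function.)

F(ω) = \frac{3840}{\left(2 i \omega + 1\right)^{5}}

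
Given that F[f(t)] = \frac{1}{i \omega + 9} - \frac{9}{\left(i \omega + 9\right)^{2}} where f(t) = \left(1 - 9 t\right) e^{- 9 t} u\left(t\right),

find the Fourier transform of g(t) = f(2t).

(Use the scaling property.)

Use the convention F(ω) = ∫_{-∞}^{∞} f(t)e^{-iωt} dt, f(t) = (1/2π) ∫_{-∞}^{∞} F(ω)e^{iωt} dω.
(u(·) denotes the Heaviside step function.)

F[g](ω) = \frac{i \omega}{- \omega^{2} + 36 i \omega + 324}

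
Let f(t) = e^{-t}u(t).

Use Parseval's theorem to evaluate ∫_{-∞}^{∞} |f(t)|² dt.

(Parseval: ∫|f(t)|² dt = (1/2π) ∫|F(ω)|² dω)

∫|f(t)|² dt = \frac{1}{2}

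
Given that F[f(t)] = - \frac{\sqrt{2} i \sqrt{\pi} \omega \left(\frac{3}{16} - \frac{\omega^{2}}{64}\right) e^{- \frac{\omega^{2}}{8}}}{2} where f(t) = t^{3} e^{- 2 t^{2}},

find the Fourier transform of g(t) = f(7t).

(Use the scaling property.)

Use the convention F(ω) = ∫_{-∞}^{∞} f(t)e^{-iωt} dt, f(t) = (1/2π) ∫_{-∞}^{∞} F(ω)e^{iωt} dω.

F[g](ω) = \frac{\sqrt{2} i \sqrt{\pi} \omega \left(\omega^{2} - 588\right) e^{- \frac{\omega^{2}}{392}}}{307328}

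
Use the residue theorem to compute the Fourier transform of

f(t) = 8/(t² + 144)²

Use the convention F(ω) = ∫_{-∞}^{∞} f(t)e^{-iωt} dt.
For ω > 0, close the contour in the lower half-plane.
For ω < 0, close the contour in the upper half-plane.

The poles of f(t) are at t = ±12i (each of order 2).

Let g(z) = f(z)e^{-iωz}; for large |z| the factor e^{-iωz} decays in the lower half-plane when ω > 0 and in the upper half-plane when ω < 0.

Case ω > 0 (lower half-plane, clockwise contour ⇒ F(ω) = -2πi·ΣRes):
  Res_{z = - 12 i} g(z) = \frac{i \left(12 \omega + 1\right) e^{- 12 \omega}}{864} (pole of order 2)
  F(ω) = -2πi·ΣRes = \frac{\pi \left(12 \omega + 1\right) e^{- 12 \omega}}{432}

Case ω < 0 (upper half-plane, counterclockwise contour ⇒ F(ω) = +2πi·ΣRes):
  Res_{z = 12 i} g(z) = \frac{i \left(12 \omega - 1\right) e^{12 \omega}}{864} (pole of order 2)
  F(ω) = 2πi·ΣRes = \frac{\pi \left(1 - 12 \omega\right) e^{12 \omega}}{432}

Both cases combine into a single formula in |ω|:

F(ω) = \frac{\pi \left(12 \left|{\omega}\right| + 1\right) e^{- 12 \left|{\omega}\right|}}{432}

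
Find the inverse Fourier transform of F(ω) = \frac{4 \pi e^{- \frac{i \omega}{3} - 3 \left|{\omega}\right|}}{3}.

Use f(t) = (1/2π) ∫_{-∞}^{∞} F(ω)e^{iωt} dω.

f(t) = \frac{4}{\left(t - \frac{1}{3}\right)^{2} + 9}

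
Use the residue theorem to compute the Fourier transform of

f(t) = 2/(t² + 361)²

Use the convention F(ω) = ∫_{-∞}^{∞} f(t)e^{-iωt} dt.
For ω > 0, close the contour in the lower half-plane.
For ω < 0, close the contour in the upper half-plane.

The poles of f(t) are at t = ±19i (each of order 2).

Let g(z) = f(z)e^{-iωz}; for large |z| the factor e^{-iωz} decays in the lower half-plane when ω > 0 and in the upper half-plane when ω < 0.

Case ω > 0 (lower half-plane, clockwise contour ⇒ F(ω) = -2πi·ΣRes):
  Res_{z = - 19 i} g(z) = \frac{i \left(19 \omega + 1\right) e^{- 19 \omega}}{13718} (pole of order 2)
  F(ω) = -2πi·ΣRes = \frac{\pi \left(19 \omega + 1\right) e^{- 19 \omega}}{6859}

Case ω < 0 (upper half-plane, counterclockwise contour ⇒ F(ω) = +2πi·ΣRes):
  Res_{z = 19 i} g(z) = \frac{i \left(19 \omega - 1\right) e^{19 \omega}}{13718} (pole of order 2)
  F(ω) = 2πi·ΣRes = \frac{\pi \left(1 - 19 \omega\right) e^{19 \omega}}{6859}

Both cases combine into a single formula in |ω|:

F(ω) = \frac{\pi \left(19 \left|{\omega}\right| + 1\right) e^{- 19 \left|{\omega}\right|}}{6859}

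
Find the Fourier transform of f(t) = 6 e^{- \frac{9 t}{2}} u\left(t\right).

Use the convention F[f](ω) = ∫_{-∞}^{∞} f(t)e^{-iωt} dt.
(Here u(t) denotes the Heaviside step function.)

F(ω) = \frac{12}{2 i \omega + 9}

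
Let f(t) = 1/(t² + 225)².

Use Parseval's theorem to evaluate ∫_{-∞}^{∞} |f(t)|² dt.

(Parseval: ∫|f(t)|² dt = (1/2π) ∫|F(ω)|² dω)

∫|f(t)|² dt = \frac{\pi}{546750000}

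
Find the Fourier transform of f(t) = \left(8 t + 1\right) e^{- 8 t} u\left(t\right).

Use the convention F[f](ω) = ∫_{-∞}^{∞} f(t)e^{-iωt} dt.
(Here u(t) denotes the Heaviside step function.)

F(ω) = \frac{- i \omega - 16}{\omega^{2} - 16 i \omega - 64}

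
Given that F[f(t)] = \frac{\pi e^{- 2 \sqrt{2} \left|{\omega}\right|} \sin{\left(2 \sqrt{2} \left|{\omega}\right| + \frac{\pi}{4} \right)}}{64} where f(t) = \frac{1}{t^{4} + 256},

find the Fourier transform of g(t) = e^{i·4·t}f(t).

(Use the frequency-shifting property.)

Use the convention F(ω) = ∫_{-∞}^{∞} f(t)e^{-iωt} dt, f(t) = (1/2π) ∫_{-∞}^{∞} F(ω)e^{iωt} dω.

F[g](ω) = \frac{\pi e^{- 2 \sqrt{2} \left|{\omega - 4}\right|} \sin{\left(2 \sqrt{2} \left|{\omega - 4}\right| + \frac{\pi}{4} \right)}}{64}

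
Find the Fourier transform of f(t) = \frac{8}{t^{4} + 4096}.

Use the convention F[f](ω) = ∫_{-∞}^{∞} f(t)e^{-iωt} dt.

F(ω) = \frac{\pi e^{- 4 \sqrt{2} \left|{\omega}\right|} \sin{\left(4 \sqrt{2} \left|{\omega}\right| + \frac{\pi}{4} \right)}}{64}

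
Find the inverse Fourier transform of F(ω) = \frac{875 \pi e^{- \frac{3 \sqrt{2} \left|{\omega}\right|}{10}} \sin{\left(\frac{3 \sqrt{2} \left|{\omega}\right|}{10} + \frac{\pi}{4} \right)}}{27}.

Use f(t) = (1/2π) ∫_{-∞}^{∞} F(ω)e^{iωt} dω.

f(t) = \frac{7}{t^{4} + \frac{81}{625}}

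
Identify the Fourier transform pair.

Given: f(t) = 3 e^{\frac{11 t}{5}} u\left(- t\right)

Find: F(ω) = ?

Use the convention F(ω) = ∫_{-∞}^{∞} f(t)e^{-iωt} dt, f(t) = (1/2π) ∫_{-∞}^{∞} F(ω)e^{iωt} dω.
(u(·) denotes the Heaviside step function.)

F(ω) = - \frac{15}{5 i \omega - 11}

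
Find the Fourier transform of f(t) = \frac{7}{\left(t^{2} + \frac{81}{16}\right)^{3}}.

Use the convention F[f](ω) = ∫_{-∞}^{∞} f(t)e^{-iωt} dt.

F(ω) = \frac{56 \pi \left(27 \omega^{2} + 36 \left|{\omega}\right| + 16\right) e^{- \frac{9 \left|{\omega}\right|}{4}}}{19683}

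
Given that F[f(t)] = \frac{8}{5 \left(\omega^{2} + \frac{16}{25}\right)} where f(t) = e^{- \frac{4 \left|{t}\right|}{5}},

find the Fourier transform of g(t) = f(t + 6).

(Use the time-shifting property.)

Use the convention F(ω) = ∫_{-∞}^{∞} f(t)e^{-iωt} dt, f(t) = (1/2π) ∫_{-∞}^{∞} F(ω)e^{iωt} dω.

F[g](ω) = \frac{40 e^{6 i \omega}}{25 \omega^{2} + 16}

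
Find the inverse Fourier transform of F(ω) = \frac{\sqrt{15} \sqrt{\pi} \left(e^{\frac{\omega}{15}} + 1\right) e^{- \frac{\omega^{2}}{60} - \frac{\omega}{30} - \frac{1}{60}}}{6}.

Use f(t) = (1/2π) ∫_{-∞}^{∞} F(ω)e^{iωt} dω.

f(t) = 5 e^{- 15 t^{2}} \cos{\left(t \right)}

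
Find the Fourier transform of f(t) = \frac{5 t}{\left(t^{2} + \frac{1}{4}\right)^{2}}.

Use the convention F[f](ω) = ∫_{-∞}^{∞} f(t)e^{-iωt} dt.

F(ω) = - 5 i \pi \omega e^{- \frac{\left|{\omega}\right|}{2}}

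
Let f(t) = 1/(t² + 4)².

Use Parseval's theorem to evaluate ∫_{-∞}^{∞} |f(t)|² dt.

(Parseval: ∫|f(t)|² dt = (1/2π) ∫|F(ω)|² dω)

∫|f(t)|² dt = \frac{5 \pi}{2048}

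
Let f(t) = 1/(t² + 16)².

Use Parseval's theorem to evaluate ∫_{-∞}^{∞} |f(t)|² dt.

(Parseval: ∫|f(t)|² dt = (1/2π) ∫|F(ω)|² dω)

∫|f(t)|² dt = \frac{5 \pi}{262144}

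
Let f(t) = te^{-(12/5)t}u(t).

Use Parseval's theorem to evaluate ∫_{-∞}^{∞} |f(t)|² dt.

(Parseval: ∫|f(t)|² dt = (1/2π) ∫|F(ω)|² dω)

∫|f(t)|² dt = \frac{125}{6912}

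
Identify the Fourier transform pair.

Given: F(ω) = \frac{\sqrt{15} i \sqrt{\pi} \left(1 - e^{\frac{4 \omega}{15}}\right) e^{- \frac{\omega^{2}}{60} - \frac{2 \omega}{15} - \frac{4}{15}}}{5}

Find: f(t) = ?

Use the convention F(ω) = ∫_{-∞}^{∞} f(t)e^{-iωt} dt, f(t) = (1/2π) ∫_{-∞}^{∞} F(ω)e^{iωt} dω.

f(t) = 6 e^{- 15 t^{2}} \sin{\left(4 t \right)}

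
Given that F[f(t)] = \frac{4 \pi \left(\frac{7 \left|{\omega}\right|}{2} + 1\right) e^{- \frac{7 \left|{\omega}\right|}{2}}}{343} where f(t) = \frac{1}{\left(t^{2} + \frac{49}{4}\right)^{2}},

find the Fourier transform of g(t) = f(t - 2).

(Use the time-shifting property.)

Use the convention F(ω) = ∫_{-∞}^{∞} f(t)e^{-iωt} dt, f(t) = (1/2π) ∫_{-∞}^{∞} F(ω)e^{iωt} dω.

F[g](ω) = \frac{2 \pi \left(7 \left|{\omega}\right| + 2\right) e^{- 2 i \omega - \frac{7 \left|{\omega}\right|}{2}}}{343}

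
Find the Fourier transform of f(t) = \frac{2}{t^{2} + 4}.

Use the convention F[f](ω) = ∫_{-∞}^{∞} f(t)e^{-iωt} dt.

F(ω) = \pi e^{- 2 \left|{\omega}\right|}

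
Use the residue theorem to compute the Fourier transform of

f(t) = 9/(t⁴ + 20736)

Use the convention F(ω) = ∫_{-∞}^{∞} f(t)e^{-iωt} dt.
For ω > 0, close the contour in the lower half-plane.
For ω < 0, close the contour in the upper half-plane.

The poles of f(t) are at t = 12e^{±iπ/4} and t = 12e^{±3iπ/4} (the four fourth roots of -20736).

Let g(z) = f(z)e^{-iωz}; for large |z| the factor e^{-iωz} decays in the lower half-plane when ω > 0 and in the upper half-plane when ω < 0.

Case ω > 0 (lower half-plane, clockwise contour ⇒ F(ω) = -2πi·ΣRes):
  Res_{z = - 6 \sqrt{2} - 6 \sqrt{2} i} g(z) = \frac{\sqrt{2} i \left(1 - i\right) e^{6 \sqrt{2} \omega \left(-1 + i\right)}}{1536}
  Res_{z = 6 \sqrt{2} - 6 \sqrt{2} i} g(z) = \frac{\sqrt{2} i \left(1 + i\right) e^{- 6 \sqrt{2} \omega \left(1 + i\right)}}{1536}
  F(ω) = -2πi·ΣRes = \frac{\sqrt{2} \pi \left(1 - i\right) \left(e^{12 \sqrt{2} i \omega} + i\right) e^{- 6 \sqrt{2} \omega \left(1 + i\right)}}{768} = \frac{\pi e^{- 6 \sqrt{2} \omega} \sin{\left(6 \sqrt{2} \omega + \frac{\pi}{4} \right)}}{192}

Case ω < 0 (upper half-plane, counterclockwise contour ⇒ F(ω) = +2πi·ΣRes):
  Res_{z = 6 \sqrt{2} + 6 \sqrt{2} i} g(z) = \frac{\sqrt{2} i \left(-1 + i\right) e^{6 \sqrt{2} \omega \left(1 - i\right)}}{1536}
  Res_{z = - 6 \sqrt{2} + 6 \sqrt{2} i} g(z) = \frac{\sqrt{2} \left(1 - i\right) e^{6 \sqrt{2} \omega \left(1 + i\right)}}{1536}
  F(ω) = 2πi·ΣRes = - \frac{\sqrt{2} i \pi \left(i \left(1 - i\right) e^{6 \sqrt{2} \omega \left(1 - i\right)} - \left(1 - i\right) e^{6 \sqrt{2} \omega \left(1 + i\right)}\right)}{768} = \frac{\pi e^{6 \sqrt{2} \omega} \cos{\left(6 \sqrt{2} \omega + \frac{\pi}{4} \right)}}{192}

Both cases combine into a single formula in |ω|:

F(ω) = \frac{\pi e^{- 6 \sqrt{2} \left|{\omega}\right|} \sin{\left(6 \sqrt{2} \left|{\omega}\right| + \frac{\pi}{4} \right)}}{192}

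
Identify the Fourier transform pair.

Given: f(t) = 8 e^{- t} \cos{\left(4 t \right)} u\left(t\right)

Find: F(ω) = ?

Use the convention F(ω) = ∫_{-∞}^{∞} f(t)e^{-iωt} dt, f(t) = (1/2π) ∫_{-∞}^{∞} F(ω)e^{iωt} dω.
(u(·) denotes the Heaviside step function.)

F(ω) = \frac{8 \left(i \omega + 1\right)}{\left(i \omega + 1\right)^{2} + 16}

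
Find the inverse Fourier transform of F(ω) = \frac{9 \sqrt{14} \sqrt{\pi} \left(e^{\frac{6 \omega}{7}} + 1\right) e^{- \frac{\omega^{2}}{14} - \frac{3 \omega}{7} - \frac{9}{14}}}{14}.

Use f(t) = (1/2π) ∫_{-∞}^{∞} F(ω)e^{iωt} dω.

f(t) = 9 e^{- \frac{7 t^{2}}{2}} \cos{\left(3 t \right)}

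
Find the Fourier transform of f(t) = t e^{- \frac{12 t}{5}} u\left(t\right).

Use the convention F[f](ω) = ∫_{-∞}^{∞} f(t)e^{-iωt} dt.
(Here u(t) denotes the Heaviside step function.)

F(ω) = \frac{25}{\left(5 i \omega + 12\right)^{2}}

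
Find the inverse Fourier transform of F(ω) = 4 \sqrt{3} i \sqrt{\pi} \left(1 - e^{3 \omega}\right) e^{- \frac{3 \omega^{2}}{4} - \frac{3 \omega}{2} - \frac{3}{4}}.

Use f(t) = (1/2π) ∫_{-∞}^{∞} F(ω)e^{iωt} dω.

f(t) = 8 e^{- \frac{t^{2}}{3}} \sin{\left(t \right)}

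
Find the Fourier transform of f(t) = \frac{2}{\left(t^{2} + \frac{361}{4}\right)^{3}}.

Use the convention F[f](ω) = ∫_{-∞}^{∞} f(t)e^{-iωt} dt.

F(ω) = \frac{2 \pi \left(361 \omega^{2} + 114 \left|{\omega}\right| + 12\right) e^{- \frac{19 \left|{\omega}\right|}{2}}}{2476099}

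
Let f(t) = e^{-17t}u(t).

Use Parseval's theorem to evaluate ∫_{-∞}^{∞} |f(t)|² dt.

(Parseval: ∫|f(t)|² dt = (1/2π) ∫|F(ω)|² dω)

∫|f(t)|² dt = \frac{1}{34}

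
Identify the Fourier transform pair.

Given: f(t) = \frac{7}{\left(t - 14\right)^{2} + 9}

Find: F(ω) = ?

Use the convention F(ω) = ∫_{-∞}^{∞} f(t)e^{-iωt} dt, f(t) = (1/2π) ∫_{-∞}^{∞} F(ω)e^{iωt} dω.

F(ω) = \frac{7 \pi e^{- 14 i \omega - 3 \left|{\omega}\right|}}{3}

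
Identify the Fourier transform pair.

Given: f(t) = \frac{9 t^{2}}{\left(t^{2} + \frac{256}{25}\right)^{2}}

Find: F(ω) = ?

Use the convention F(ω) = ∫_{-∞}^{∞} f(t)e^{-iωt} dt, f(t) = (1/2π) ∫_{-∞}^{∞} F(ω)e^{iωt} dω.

F(ω) = \frac{9 \pi \left(5 - 16 \left|{\omega}\right|\right) e^{- \frac{16 \left|{\omega}\right|}{5}}}{32}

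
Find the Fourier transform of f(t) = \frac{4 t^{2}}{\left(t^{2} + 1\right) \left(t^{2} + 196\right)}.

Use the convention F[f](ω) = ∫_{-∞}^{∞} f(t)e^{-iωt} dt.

F(ω) = \frac{4 \pi \left(14 - e^{13 \left|{\omega}\right|}\right) e^{- 14 \left|{\omega}\right|}}{195}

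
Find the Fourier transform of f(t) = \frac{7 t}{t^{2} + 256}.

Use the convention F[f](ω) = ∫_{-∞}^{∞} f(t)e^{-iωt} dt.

F(ω) = - 7 i \pi e^{- 16 \left|{\omega}\right|} \operatorname{sign}{\left(\omega \right)}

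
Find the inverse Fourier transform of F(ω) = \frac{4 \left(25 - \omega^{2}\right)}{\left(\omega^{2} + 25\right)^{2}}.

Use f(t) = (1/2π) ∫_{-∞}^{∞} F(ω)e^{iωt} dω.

f(t) = 2 e^{- 5 \left|{t}\right|} \left|{t}\right|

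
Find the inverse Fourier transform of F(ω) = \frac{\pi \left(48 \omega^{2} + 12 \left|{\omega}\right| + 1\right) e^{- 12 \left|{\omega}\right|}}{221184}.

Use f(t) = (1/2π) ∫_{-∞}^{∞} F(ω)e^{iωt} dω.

f(t) = \frac{3}{\left(t^{2} + 144\right)^{3}}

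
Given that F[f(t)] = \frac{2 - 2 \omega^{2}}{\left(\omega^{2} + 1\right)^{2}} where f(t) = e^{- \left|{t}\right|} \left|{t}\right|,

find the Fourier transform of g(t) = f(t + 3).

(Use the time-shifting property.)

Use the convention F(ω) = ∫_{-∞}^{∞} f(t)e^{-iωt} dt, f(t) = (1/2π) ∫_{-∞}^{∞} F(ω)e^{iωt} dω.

F[g](ω) = \frac{2 \left(1 - \omega^{2}\right) e^{3 i \omega}}{\left(\omega^{2} + 1\right)^{2}}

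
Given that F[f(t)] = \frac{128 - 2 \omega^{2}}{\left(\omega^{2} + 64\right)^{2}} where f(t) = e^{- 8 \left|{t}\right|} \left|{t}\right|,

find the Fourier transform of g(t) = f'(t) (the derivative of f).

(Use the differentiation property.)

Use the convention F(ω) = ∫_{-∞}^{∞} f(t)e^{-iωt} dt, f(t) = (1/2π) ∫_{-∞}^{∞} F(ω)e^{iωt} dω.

F[g](ω) = - \frac{2 i \omega \left(\omega^{2} - 64\right)}{\left(\omega^{2} + 64\right)^{2}}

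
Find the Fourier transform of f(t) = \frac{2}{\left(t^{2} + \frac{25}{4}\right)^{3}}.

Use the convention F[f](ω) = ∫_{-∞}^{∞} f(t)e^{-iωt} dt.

F(ω) = \frac{2 \pi \left(25 \omega^{2} + 30 \left|{\omega}\right| + 12\right) e^{- \frac{5 \left|{\omega}\right|}{2}}}{3125}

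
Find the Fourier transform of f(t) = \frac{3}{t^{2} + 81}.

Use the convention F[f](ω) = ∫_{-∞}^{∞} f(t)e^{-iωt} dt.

F(ω) = \frac{\pi e^{- 9 \left|{\omega}\right|}}{3}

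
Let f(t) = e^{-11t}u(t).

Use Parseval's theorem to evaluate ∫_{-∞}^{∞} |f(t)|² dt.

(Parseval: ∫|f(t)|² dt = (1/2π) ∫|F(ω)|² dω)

∫|f(t)|² dt = \frac{1}{22}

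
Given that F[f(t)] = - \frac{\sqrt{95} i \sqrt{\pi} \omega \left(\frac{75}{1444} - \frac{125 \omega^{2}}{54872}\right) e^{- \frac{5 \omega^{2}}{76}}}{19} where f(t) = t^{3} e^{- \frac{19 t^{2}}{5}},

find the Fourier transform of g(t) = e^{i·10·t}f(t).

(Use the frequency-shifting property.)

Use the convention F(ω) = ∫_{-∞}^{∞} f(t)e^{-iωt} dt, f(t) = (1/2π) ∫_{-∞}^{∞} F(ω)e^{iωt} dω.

F[g](ω) = \frac{25 \sqrt{95} i \sqrt{\pi} \left(\omega - 10\right) \left(5 \left(\omega - 10\right)^{2} - 114\right) e^{- \frac{5 \left(\omega - 10\right)^{2}}{76}}}{1042568}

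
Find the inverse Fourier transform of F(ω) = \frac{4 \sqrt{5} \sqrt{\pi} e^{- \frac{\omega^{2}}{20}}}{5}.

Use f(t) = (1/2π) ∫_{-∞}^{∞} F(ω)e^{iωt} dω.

f(t) = 4 e^{- 5 t^{2}}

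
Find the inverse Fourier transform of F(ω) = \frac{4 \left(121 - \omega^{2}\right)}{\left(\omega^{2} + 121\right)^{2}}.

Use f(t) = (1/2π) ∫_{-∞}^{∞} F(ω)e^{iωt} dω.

f(t) = 2 e^{- 11 \left|{t}\right|} \left|{t}\right|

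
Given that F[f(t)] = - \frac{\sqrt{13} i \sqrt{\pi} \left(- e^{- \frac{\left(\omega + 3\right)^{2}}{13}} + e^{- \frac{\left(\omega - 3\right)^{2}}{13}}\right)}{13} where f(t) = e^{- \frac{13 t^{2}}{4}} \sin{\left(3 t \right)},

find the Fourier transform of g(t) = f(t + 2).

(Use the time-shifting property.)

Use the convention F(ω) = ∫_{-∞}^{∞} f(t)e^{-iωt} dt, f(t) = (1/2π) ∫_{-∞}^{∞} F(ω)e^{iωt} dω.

F[g](ω) = \frac{\sqrt{13} i \sqrt{\pi} \left(1 - e^{\frac{12 \omega}{13}}\right) e^{- \frac{\omega^{2}}{13} - \frac{6 \omega}{13} + 2 i \omega - \frac{9}{13}}}{13}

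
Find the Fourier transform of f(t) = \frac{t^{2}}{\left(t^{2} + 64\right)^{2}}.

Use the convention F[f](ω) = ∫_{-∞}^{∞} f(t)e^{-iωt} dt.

F(ω) = \frac{\pi \left(1 - 8 \left|{\omega}\right|\right) e^{- 8 \left|{\omega}\right|}}{16}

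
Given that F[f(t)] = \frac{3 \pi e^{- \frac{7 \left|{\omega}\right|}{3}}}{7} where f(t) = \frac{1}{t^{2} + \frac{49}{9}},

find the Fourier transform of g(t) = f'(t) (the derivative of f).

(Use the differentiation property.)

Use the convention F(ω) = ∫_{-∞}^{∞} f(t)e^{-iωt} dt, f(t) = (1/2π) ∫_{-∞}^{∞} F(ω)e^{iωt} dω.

F[g](ω) = \frac{3 i \pi \omega e^{- \frac{7 \left|{\omega}\right|}{3}}}{7}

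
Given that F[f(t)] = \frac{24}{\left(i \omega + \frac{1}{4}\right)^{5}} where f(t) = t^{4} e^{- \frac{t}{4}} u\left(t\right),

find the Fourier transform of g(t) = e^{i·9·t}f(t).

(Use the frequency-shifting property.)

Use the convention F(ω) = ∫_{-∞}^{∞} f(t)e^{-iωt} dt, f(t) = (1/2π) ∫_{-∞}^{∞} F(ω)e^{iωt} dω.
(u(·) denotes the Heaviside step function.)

F[g](ω) = \frac{24576}{\left(4 i \left(\omega - 9\right) + 1\right)^{5}}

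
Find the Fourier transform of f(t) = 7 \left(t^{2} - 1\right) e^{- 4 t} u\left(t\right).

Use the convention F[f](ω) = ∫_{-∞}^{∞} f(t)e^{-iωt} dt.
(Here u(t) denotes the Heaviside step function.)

F(ω) = \frac{7 \left(2 i \omega - \left(i \omega + 4\right)^{3} + 8\right)}{\left(i \omega + 4\right)^{4}}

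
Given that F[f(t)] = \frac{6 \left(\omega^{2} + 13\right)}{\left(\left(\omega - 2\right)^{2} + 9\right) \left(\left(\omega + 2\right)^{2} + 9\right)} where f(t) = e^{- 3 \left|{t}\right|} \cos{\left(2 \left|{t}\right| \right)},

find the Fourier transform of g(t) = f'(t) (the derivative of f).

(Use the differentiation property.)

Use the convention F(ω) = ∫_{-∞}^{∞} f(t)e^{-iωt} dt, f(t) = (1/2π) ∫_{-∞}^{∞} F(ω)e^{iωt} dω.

F[g](ω) = \frac{6 i \omega \left(\omega^{2} + 13\right)}{\omega^{4} + 10 \omega^{2} + 169}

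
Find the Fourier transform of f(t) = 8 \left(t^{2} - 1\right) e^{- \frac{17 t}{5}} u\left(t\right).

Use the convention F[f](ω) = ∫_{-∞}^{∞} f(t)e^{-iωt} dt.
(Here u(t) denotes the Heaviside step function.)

F(ω) = \frac{40 \left(250 i \omega - \left(5 i \omega + 17\right)^{3} + 850\right)}{\left(5 i \omega + 17\right)^{4}}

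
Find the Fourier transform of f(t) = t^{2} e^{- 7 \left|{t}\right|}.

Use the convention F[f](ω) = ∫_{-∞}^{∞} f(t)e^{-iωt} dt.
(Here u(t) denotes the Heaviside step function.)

F(ω) = \frac{28 \left(49 - 3 \omega^{2}\right)}{\left(\omega^{2} + 49\right)^{3}}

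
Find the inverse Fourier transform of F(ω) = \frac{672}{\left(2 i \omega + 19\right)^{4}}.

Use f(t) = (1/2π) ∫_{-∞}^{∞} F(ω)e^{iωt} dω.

f(t) = 7 t^{3} e^{- \frac{19 t}{2}} u\left(t\right)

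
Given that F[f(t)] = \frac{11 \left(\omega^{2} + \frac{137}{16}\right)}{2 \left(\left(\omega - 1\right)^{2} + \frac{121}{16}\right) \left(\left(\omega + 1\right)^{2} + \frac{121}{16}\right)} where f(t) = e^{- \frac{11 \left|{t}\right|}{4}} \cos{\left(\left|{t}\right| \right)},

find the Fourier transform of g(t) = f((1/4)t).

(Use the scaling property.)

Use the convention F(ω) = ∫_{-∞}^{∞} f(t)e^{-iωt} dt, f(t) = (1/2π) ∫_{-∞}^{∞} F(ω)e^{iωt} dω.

F[g](ω) = \frac{352 \left(256 \omega^{2} + 137\right)}{65536 \omega^{4} + 53760 \omega^{2} + 18769}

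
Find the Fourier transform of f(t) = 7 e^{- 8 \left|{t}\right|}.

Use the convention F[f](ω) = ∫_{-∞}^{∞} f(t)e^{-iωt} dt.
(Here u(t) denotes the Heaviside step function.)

F(ω) = \frac{112}{\omega^{2} + 64}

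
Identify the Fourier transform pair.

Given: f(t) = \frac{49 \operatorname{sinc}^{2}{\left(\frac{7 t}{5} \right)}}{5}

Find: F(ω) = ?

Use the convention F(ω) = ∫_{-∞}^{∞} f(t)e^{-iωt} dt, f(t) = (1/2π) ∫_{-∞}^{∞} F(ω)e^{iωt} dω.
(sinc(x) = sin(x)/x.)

F(ω) = \begin{cases} \frac{\pi \left(14 - 5 \left|{\omega}\right|\right)}{2} & \text{for}\: \omega > - \frac{14}{5} \wedge \omega < \frac{14}{5} \\0 & \text{otherwise} \end{cases}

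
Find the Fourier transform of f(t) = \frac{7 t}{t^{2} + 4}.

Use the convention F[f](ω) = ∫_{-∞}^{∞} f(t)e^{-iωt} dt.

F(ω) = - 7 i \pi e^{- 2 \left|{\omega}\right|} \operatorname{sign}{\left(\omega \right)}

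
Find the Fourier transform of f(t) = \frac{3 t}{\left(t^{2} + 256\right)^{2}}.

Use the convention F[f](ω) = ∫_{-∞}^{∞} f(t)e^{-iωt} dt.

F(ω) = - \frac{3 i \pi \omega e^{- 16 \left|{\omega}\right|}}{32}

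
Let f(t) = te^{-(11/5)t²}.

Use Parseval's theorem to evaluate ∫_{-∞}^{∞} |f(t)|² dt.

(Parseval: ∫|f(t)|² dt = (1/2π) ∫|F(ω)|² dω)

∫|f(t)|² dt = \frac{5 \sqrt{110} \sqrt{\pi}}{968}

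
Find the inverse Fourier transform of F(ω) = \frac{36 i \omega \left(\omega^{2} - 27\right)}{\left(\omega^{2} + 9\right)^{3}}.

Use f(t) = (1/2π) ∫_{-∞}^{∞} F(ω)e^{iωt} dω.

f(t) = 9 t e^{- 3 \left|{t}\right|} \left|{t}\right|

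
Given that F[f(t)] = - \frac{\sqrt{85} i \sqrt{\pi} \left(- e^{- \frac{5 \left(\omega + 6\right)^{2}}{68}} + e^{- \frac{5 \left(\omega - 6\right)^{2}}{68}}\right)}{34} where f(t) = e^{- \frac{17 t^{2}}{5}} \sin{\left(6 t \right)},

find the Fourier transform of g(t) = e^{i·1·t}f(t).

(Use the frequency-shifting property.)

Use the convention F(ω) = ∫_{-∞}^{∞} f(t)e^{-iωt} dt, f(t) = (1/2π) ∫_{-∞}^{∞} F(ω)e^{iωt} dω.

F[g](ω) = \frac{\sqrt{85} i \sqrt{\pi} \left(- e^{\frac{30 \omega}{17}} + e^{\frac{30}{17}}\right) e^{- \frac{5 \omega^{2}}{68} - \frac{25 \omega}{34} - \frac{245}{68}}}{34}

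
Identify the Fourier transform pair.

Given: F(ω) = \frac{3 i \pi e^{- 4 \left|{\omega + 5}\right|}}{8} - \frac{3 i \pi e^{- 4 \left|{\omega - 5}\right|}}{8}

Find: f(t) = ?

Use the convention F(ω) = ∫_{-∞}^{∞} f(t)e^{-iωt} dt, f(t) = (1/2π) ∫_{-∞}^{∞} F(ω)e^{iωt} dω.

f(t) = \frac{3 \sin{\left(5 t \right)}}{t^{2} + 16}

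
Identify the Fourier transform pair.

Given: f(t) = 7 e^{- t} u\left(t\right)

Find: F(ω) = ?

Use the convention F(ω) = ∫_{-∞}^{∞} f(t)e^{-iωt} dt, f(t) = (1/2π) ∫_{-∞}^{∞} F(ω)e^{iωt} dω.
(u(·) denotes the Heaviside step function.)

F(ω) = \frac{7}{i \omega + 1}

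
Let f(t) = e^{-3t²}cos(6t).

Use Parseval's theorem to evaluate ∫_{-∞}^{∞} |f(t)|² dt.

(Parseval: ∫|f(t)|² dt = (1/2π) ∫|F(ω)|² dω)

∫|f(t)|² dt = \frac{\sqrt{6} \sqrt{\pi} \left(1 + e^{6}\right)}{12 e^{6}}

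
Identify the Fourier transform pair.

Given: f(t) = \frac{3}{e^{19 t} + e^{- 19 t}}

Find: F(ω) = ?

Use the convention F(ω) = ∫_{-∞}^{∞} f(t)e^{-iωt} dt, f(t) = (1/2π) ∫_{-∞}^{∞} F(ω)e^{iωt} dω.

F(ω) = \frac{3 \pi}{38 \cosh{\left(\frac{\pi \omega}{38} \right)}}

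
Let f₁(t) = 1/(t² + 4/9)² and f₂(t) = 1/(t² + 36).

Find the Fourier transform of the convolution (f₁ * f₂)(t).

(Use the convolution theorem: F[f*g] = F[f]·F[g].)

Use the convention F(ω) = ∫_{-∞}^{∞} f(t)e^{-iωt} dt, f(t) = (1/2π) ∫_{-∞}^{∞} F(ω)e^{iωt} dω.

F[f₁*f₂](ω) = \frac{3 \pi^{2} \left(2 \left|{\omega}\right| + 3\right) e^{- \frac{20 \left|{\omega}\right|}{3}}}{32}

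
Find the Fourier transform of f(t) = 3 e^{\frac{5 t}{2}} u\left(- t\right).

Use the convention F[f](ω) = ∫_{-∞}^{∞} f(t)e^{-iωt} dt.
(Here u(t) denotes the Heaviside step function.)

F(ω) = - \frac{6}{2 i \omega - 5}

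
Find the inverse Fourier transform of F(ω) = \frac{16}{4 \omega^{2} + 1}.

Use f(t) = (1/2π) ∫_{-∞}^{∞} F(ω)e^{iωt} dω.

f(t) = 4 e^{- \frac{\left|{t}\right|}{2}}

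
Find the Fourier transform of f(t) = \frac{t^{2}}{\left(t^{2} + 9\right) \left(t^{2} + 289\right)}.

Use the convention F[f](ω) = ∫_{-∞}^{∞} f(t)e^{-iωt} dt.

F(ω) = \frac{\pi \left(17 - 3 e^{14 \left|{\omega}\right|}\right) e^{- 17 \left|{\omega}\right|}}{280}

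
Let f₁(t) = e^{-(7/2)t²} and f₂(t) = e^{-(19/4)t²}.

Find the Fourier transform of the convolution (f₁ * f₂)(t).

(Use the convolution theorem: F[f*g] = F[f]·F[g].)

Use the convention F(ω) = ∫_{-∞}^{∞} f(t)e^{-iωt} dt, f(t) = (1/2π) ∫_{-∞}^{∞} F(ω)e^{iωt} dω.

F[f₁*f₂](ω) = \frac{2 \sqrt{266} \pi e^{- \frac{33 \omega^{2}}{266}}}{133}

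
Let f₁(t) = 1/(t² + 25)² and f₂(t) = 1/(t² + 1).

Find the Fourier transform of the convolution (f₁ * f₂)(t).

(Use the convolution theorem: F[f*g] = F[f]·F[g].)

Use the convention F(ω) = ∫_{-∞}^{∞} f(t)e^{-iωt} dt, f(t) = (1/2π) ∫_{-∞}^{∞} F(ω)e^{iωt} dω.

F[f₁*f₂](ω) = \frac{\pi^{2} \left(5 \left|{\omega}\right| + 1\right) e^{- 6 \left|{\omega}\right|}}{250}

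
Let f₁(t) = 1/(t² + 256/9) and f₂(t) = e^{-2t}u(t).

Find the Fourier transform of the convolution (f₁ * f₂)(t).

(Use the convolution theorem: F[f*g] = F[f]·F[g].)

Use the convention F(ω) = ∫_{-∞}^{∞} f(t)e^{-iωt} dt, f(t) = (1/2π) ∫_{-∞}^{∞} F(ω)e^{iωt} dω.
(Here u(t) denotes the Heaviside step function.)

F[f₁*f₂](ω) = \frac{3 \pi e^{- \frac{16 \left|{\omega}\right|}{3}}}{16 \left(i \omega + 2\right)}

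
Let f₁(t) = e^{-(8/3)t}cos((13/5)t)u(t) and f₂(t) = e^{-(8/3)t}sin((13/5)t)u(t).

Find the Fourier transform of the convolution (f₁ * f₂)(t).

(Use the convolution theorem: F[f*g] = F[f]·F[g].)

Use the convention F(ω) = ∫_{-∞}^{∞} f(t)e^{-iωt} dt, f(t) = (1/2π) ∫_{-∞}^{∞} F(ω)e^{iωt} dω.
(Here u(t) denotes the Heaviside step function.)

F[f₁*f₂](ω) = \frac{43875 \left(3 i \omega + 8\right)}{\left(25 \left(3 i \omega + 8\right)^{2} + 1521\right)^{2}}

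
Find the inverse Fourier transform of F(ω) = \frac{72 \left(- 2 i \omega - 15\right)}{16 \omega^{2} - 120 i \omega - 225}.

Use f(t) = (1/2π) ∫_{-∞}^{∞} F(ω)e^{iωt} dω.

f(t) = 9 \left(\frac{15 t}{4} + 1\right) e^{- \frac{15 t}{4}} u\left(t\right)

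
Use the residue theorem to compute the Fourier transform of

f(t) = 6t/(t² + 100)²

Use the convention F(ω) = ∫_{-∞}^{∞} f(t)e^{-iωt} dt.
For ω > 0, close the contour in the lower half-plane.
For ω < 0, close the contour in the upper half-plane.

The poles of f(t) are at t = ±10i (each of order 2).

Let g(z) = f(z)e^{-iωz}; for large |z| the factor e^{-iωz} decays in the lower half-plane when ω > 0 and in the upper half-plane when ω < 0.

Case ω > 0 (lower half-plane, clockwise contour ⇒ F(ω) = -2πi·ΣRes):
  Res_{z = - 10 i} g(z) = \frac{3 \omega e^{- 10 \omega}}{20} (pole of order 2)
  F(ω) = -2πi·ΣRes = - \frac{3 i \pi \omega e^{- 10 \omega}}{10}

Case ω < 0 (upper half-plane, counterclockwise contour ⇒ F(ω) = +2πi·ΣRes):
  Res_{z = 10 i} g(z) = - \frac{3 \omega e^{10 \omega}}{20} (pole of order 2)
  F(ω) = 2πi·ΣRes = - \frac{3 i \pi \omega e^{10 \omega}}{10}

Both cases combine into a single formula in |ω|:

F(ω) = - \frac{3 i \pi \omega e^{- 10 \left|{\omega}\right|}}{10}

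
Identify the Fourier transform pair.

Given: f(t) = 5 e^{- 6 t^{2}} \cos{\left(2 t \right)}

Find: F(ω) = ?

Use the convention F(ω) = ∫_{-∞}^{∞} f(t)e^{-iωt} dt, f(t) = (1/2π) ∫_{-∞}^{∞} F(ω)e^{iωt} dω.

F(ω) = \frac{5 \sqrt{6} \sqrt{\pi} \left(e^{\frac{\omega}{3}} + 1\right) e^{- \frac{\omega^{2}}{24} - \frac{\omega}{6} - \frac{1}{6}}}{12}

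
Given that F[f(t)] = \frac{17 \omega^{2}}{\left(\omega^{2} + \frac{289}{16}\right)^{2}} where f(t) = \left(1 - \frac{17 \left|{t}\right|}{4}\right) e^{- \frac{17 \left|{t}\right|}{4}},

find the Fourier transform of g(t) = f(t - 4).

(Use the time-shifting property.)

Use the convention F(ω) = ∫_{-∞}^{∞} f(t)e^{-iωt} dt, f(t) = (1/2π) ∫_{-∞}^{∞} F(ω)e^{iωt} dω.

F[g](ω) = \frac{4352 \omega^{2} e^{- 4 i \omega}}{\left(16 \omega^{2} + 289\right)^{2}}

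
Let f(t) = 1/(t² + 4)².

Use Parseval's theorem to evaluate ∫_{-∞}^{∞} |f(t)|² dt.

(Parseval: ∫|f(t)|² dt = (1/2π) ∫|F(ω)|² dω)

∫|f(t)|² dt = \frac{5 \pi}{2048}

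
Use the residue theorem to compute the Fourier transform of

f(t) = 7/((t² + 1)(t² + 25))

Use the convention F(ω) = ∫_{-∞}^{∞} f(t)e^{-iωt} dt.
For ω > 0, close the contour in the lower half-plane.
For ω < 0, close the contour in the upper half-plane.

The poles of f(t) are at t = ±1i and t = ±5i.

Let g(z) = f(z)e^{-iωz}; for large |z| the factor e^{-iωz} decays in the lower half-plane when ω > 0 and in the upper half-plane when ω < 0.

Case ω > 0 (lower half-plane, clockwise contour ⇒ F(ω) = -2πi·ΣRes):
  Res_{z = - i} g(z) = \frac{7 i e^{- \omega}}{48}
  Res_{z = - 5 i} g(z) = - \frac{7 i e^{- 5 \omega}}{240}
  F(ω) = -2πi·ΣRes = \frac{7 \pi \left(5 e^{4 \omega} - 1\right) e^{- 5 \omega}}{120}

Case ω < 0 (upper half-plane, counterclockwise contour ⇒ F(ω) = +2πi·ΣRes):
  Res_{z = i} g(z) = - \frac{7 i e^{\omega}}{48}
  Res_{z = 5 i} g(z) = \frac{7 i e^{5 \omega}}{240}
  F(ω) = 2πi·ΣRes = \frac{7 \pi \left(5 - e^{4 \omega}\right) e^{\omega}}{120}

Both cases combine into a single formula in |ω|:

F(ω) = \frac{7 \pi \left(5 e^{4 \left|{\omega}\right|} - 1\right) e^{- 5 \left|{\omega}\right|}}{120}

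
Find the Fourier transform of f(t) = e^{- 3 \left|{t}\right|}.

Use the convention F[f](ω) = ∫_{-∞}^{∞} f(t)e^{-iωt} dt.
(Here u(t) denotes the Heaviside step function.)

F(ω) = \frac{6}{\omega^{2} + 9}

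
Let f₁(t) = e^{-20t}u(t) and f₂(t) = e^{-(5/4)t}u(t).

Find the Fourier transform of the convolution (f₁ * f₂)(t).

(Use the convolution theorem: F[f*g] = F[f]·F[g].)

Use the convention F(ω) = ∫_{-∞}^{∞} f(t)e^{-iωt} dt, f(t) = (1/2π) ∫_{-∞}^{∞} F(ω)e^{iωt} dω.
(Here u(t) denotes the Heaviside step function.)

F[f₁*f₂](ω) = \frac{4}{\left(i \omega + 20\right) \left(4 i \omega + 5\right)}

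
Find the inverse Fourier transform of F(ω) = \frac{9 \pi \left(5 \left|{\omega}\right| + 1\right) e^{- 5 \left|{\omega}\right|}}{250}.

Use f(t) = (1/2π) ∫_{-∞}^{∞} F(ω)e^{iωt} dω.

f(t) = \frac{9}{\left(t^{2} + 25\right)^{2}}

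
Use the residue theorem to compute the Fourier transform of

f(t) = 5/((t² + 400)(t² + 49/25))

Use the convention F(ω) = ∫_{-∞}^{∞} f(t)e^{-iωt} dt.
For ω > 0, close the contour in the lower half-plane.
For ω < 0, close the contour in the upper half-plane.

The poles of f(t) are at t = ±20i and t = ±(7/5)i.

Let g(z) = f(z)e^{-iωz}; for large |z| the factor e^{-iωz} decays in the lower half-plane when ω > 0 and in the upper half-plane when ω < 0.

Case ω > 0 (lower half-plane, clockwise contour ⇒ F(ω) = -2πi·ΣRes):
  Res_{z = - 20 i} g(z) = - \frac{25 i e^{- 20 \omega}}{79608}
  Res_{z = - \frac{7 i}{5}} g(z) = \frac{625 i e^{- \frac{7 \omega}{5}}}{139314}
  F(ω) = -2πi·ΣRes = - \frac{25 \pi e^{- 20 \omega}}{39804} + \frac{625 \pi e^{- \frac{7 \omega}{5}}}{69657}

Case ω < 0 (upper half-plane, counterclockwise contour ⇒ F(ω) = +2πi·ΣRes):
  Res_{z = 20 i} g(z) = \frac{25 i e^{20 \omega}}{79608}
  Res_{z = \frac{7 i}{5}} g(z) = - \frac{625 i e^{\frac{7 \omega}{5}}}{139314}
  F(ω) = 2πi·ΣRes = \frac{25 \pi \left(100 e^{\frac{7 \omega}{5}} - 7 e^{20 \omega}\right)}{278628}

Both cases combine into a single formula in |ω|:

F(ω) = - \frac{25 \pi e^{- 20 \left|{\omega}\right|}}{39804} + \frac{625 \pi e^{- \frac{7 \left|{\omega}\right|}{5}}}{69657}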